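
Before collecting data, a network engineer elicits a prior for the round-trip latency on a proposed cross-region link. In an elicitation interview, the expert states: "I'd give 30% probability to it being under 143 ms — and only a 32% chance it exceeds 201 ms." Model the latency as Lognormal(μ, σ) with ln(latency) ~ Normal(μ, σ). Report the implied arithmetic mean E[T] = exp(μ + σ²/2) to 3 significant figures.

E[T] ≈ 182 ms

If T ~ Lognormal(μ,σ) then ln T ~ Normal(μ,σ), so the p-quantile of ln T is μ + z_p·σ.
ln(143) = 4.963 and ln(201) = 5.303; z_{0.3} = -0.5244, z_{0.68} = 0.4677.
σ = (5.303 − 4.963)/(0.4677 − (-0.5244)) = 0.343.
μ = 4.963 − (-0.5244)·0.343 = 5.143.
E[T] = exp(μ + σ²/2) = exp(5.143 + 0.0589) = 182 ms.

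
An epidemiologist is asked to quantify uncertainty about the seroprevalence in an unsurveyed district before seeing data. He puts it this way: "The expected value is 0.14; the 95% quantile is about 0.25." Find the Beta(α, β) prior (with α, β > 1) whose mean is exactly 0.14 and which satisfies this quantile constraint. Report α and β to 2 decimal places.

α ≈ 4.55, β ≈ 27.93

With mean 0.14 fixed, write α = 0.14s, β = 0.86s where s = α+β.
Need P(θ < 0.25) = 0.95 under Beta(0.14s, 0.86s). Normal approximation: (q−m)/√(m(1−m)/s) ≈ z_{0.95} = 1.64, so s ≈ 0.14·0.86·(1.64)²/(0.25−0.14)² = 26.9.
At s = 26.9: P(θ<0.25) ≈ 0.935. Adjusting to match 0.95 gives s ≈ 32.48.
So α = 0.14·32.48 ≈ 4.55, β = 0.86·32.48 ≈ 27.93.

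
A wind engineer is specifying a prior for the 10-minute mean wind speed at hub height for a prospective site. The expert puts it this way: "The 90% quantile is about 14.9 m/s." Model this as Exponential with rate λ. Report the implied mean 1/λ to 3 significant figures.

P(T < 14.9) = 1 − e^(−λ·14.9) = 0.9, so λ = −ln(1−0.9)/14.9 = −ln(0.1)/14.9 = 0.155.
Mean = 1/λ = 6.47 m/s.

mean ≈ 6.47 m/s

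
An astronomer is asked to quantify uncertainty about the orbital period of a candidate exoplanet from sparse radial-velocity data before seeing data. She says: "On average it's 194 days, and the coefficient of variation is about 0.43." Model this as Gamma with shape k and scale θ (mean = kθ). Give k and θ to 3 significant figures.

For Gamma(k, scale θ): mean = kθ, variance = kθ², so CV = 1/√k.
CV = 0.43, hence k = 1/CV² = 5.41.
Then θ = mean/k = 194/5.41 = 35.9.

k ≈ 5.41, θ ≈ 35.9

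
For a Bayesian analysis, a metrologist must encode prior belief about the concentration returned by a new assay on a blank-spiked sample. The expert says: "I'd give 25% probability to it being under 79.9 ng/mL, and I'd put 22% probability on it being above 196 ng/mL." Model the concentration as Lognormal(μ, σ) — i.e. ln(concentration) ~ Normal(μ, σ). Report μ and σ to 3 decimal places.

μ ≈ 4.799, σ ≈ 0.620

If T ~ Lognormal(μ,σ) then ln T ~ Normal(μ,σ), so the p-quantile of ln T is μ + z_p·σ.
ln(79.9) = 4.381 and ln(196) = 5.278; z_{0.25} = -0.6745, z_{0.78} = 0.7722.
σ = (5.278 − 4.381)/(0.7722 − (-0.6745)) = 0.620.
μ = 4.381 − (-0.6745)·0.620 = 4.799.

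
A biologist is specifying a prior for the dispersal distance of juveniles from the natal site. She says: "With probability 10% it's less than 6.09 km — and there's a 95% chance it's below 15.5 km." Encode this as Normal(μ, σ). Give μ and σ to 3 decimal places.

μ = 10.211, σ = 3.216

For Normal(μ,σ), the p-quantile is μ + z_p·σ. Here z_{0.1} = -1.282, z_{0.95} = 1.645.
So 6.09 = μ − 1.282σ and 15.5 = μ + 1.645σ.
Subtracting: σ = (15.5 − 6.09)/(1.645 − (-1.282)) = 3.216.
Then μ = 6.09 − (-1.282)·3.216 = 10.211.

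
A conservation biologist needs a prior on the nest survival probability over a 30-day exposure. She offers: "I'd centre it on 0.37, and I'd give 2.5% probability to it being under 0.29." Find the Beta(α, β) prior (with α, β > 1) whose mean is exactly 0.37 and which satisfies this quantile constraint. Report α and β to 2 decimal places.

α ≈ 48.89, β ≈ 83.24

With mean 0.37 fixed, write α = 0.37s, β = 0.63s where s = α+β.
Need P(θ < 0.29) = 0.025 under Beta(0.37s, 0.63s). Normal approximation: (q−m)/√(m(1−m)/s) ≈ z_{0.025} = -1.96, so s ≈ 0.37·0.63·(-1.96)²/(0.29−0.37)² = 139.9.
At s = 139.9: P(θ<0.29) ≈ 0.022. Adjusting to match 0.025 gives s ≈ 132.13.
So α = 0.37·132.13 ≈ 48.89, β = 0.63·132.13 ≈ 83.24.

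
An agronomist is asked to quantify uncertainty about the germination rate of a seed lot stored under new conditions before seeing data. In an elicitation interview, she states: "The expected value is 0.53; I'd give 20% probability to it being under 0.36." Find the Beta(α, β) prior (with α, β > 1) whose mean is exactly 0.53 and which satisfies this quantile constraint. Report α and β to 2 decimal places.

With mean 0.53 fixed, write α = 0.53s, β = 0.47s where s = α+β.
Need P(θ < 0.36) = 0.2 under Beta(0.53s, 0.47s). Normal approximation: (q−m)/√(m(1−m)/s) ≈ z_{0.2} = -0.842, so s ≈ 0.53·0.47·(-0.842)²/(0.36−0.53)² = 6.1.
At s = 6.1: P(θ<0.36) ≈ 0.201. Adjusting to match 0.2 gives s ≈ 6.16.
So α = 0.53·6.16 ≈ 3.27, β = 0.47·6.16 ≈ 2.90.

α ≈ 3.27, β ≈ 2.90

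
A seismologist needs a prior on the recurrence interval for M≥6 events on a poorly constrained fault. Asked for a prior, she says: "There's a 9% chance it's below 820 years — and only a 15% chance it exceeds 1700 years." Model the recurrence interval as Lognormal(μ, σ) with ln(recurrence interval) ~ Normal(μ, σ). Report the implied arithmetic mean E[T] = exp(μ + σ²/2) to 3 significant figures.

E[T] ≈ 1300 years

If T ~ Lognormal(μ,σ) then ln T ~ Normal(μ,σ), so the p-quantile of ln T is μ + z_p·σ.
ln(820) = 6.709 and ln(1700) = 7.438; z_{0.09} = -1.341, z_{0.85} = 1.036.
σ = (7.438 − 6.709)/(1.036 − (-1.341)) = 0.307.
μ = 6.709 − (-1.341)·0.307 = 7.121.
E[T] = exp(μ + σ²/2) = exp(7.121 + 0.0470) = 1300 years.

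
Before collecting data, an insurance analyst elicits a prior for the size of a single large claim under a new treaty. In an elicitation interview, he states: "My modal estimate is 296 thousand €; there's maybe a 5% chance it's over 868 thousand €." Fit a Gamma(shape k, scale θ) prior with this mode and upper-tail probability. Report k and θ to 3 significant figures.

k ≈ 3.3, θ ≈ 129

Gamma(k,θ) with k>1 has mode (k−1)θ, so θ = 296/(k−1).
Need P(X < 868) = 0.95 with θ tied to k this way. Start at k = 2, θ = 296: P(X<868) ≈ 0.791.
Too low — raise k to concentrate. Iterating converges to k ≈ 3.3.
Then θ = 296/(3.3−1) ≈ 129.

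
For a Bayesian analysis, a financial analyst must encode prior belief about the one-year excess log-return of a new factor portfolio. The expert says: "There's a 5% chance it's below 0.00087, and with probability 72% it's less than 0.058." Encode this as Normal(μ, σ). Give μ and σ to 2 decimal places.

μ = 0.04, σ = 0.03

The p-quantile of Normal(μ,σ) is μ + z_p·σ, with z_{0.05} = -1.645 and z_{0.72} = 0.5828.
Eliminate σ: μ = (z₂·x₁ − z₁·x₂)/(z₂ − z₁) = (0.5828·0.00087 − (-1.645)·0.058)/2.228 = 0.04.
Then σ = (x₂ − x₁)/(z₂ − z₁) = (0.058 − 0.00087)/2.228 = 0.03.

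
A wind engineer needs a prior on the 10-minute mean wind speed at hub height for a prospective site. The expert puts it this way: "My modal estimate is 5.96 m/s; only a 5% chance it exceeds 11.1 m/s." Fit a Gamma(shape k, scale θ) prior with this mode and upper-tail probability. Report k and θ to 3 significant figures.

Gamma(k,θ) with k>1 has mode (k−1)θ, so θ = 5.96/(k−1).
Need P(X < 11.1) = 0.95 with θ tied to k this way. Start at k = 2, θ = 5.96: P(X<11.1) ≈ 0.555.
Too low — raise k to concentrate. Iterating converges to k ≈ 8.2.
Then θ = 5.96/(8.2−1) ≈ 0.828.

k ≈ 8.2, θ ≈ 0.828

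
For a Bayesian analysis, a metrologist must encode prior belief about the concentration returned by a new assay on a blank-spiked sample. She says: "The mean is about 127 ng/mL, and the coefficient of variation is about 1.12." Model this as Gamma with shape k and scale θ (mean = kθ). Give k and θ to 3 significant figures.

For Gamma(k, scale θ): mean = kθ, variance = kθ², so CV = 1/√k.
CV = 1.12, hence k = 1/CV² = 0.797.
Then θ = mean/k = 127/0.797 = 159.

k ≈ 0.797, θ ≈ 159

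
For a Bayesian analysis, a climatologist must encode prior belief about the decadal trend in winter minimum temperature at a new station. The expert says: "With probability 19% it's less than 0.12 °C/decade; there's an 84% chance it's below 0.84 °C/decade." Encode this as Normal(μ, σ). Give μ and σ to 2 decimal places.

The p-quantile of Normal(μ,σ) is μ + z_p·σ, with z_{0.19} = -0.8779 and z_{0.84} = 0.9945.
Eliminate σ: μ = (z₂·x₁ − z₁·x₂)/(z₂ − z₁) = (0.9945·0.12 − (-0.8779)·0.84)/1.872 = 0.46.
Then σ = (x₂ − x₁)/(z₂ − z₁) = (0.84 − 0.12)/1.872 = 0.38.

μ = 0.46, σ = 0.38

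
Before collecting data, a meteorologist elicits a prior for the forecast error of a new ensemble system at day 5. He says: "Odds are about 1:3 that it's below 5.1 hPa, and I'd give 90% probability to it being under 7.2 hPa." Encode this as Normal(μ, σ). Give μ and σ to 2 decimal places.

μ = 5.82, σ = 1.07

For Normal(μ,σ), the p-quantile is μ + z_p·σ. Here z_{0.25} = -0.6745, z_{0.9} = 1.282.
So 5.1 = μ − 0.6745σ and 7.2 = μ + 1.282σ.
Subtracting: σ = (7.2 − 5.1)/(1.282 − (-0.6745)) = 1.07.
Then μ = 5.1 − (-0.6745)·1.07 = 5.82.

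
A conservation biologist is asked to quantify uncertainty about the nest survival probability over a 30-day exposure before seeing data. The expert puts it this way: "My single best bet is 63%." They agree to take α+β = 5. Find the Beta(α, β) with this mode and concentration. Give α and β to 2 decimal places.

α = 2.89, β = 2.11

For α,β > 1 the Beta mode is (α−1)/(α+β−2). With α+β = 5, the mode is (α−1)/3.
Set (α−1)/3 = 0.63 → α = 1 + 0.63·3 = 2.89.
β = 5 − α = 2.11.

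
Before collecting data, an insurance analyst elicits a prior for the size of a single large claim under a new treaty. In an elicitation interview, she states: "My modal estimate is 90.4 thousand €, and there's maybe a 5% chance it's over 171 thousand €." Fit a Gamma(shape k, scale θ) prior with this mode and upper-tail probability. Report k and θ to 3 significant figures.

Gamma(k,θ) with k>1 has mode (k−1)θ, so θ = 90.4/(k−1).
Need P(X < 171) = 0.95 with θ tied to k this way. Start at k = 2, θ = 90.4: P(X<171) ≈ 0.564.
Too low — raise k to concentrate. Iterating converges to k ≈ 7.84.
Then θ = 90.4/(7.84−1) ≈ 13.2.

k ≈ 7.84, θ ≈ 13.2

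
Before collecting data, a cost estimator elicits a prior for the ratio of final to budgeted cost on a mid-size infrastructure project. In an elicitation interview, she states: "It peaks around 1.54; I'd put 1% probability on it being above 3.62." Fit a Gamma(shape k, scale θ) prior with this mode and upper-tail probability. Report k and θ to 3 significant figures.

k ≈ 7.51, θ ≈ 0.237

Gamma(k,θ) with k>1 has mode (k−1)θ, so θ = 1.54/(k−1).
Need P(X < 3.62) = 0.99 with θ tied to k this way. Start at k = 2, θ = 1.54: P(X<3.62) ≈ 0.681.
Too low — raise k to concentrate. Iterating converges to k ≈ 7.51.
Then θ = 1.54/(7.51−1) ≈ 0.237.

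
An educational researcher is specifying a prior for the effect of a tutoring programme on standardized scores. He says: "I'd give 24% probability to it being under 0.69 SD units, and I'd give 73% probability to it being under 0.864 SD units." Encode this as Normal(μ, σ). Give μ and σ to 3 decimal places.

μ = 0.783, σ = 0.132

The p-quantile of Normal(μ,σ) is μ + z_p·σ, with z_{0.24} = -0.7063 and z_{0.73} = 0.6128.
Eliminate σ: μ = (z₂·x₁ − z₁·x₂)/(z₂ − z₁) = (0.6128·0.69 − (-0.7063)·0.864)/1.319 = 0.783.
Then σ = (x₂ − x₁)/(z₂ − z₁) = (0.864 − 0.69)/1.319 = 0.132.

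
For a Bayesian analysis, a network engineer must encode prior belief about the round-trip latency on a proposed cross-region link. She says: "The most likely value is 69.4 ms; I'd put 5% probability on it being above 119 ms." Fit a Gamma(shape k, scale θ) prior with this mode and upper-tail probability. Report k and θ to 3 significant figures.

Gamma(k,θ) with k>1 has mode (k−1)θ, so θ = 69.4/(k−1).
Need P(X < 119) = 0.95 with θ tied to k this way. Start at k = 2, θ = 69.4: P(X<119) ≈ 0.511.
Too low — raise k to concentrate. Iterating converges to k ≈ 10.6.
Then θ = 69.4/(10.6−1) ≈ 7.23.

k ≈ 10.6, θ ≈ 7.23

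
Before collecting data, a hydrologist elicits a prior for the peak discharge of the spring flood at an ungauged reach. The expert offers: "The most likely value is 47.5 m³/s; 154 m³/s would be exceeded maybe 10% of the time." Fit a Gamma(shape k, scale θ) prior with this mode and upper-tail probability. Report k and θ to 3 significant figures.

k ≈ 2.36, θ ≈ 34.8

Gamma(k,θ) with k>1 has mode (k−1)θ, so θ = 47.5/(k−1).
Need P(X < 154) = 0.9 with θ tied to k this way. Start at k = 2, θ = 47.5: P(X<154) ≈ 0.834.
Too low — raise k to concentrate. Iterating converges to k ≈ 2.36.
Then θ = 47.5/(2.36−1) ≈ 34.8.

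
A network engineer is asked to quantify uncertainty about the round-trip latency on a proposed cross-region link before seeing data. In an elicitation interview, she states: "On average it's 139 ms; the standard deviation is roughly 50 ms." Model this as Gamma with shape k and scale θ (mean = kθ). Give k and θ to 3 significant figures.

k ≈ 7.73, θ ≈ 18

For Gamma(k, scale θ): mean = kθ, variance = kθ², so CV = 1/√k.
CV = SD/mean = 50/139 = 0.3597, hence k = 1/CV² = 7.73.
Then θ = mean/k = 139/7.73 = 18.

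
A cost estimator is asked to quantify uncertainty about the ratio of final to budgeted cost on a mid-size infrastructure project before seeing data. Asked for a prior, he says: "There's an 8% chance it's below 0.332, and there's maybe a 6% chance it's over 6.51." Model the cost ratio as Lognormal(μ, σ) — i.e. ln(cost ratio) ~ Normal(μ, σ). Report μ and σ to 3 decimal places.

If T ~ Lognormal(μ,σ) then ln T ~ Normal(μ,σ), so the p-quantile of ln T is μ + z_p·σ.
ln(0.332) = -1.103 and ln(6.51) = 1.873; z_{0.08} = -1.405, z_{0.94} = 1.555.
σ = (1.873 − -1.103)/(1.555 − (-1.405)) = 1.005.
μ = -1.103 − (-1.405)·1.005 = 0.310.

μ ≈ 0.310, σ ≈ 1.005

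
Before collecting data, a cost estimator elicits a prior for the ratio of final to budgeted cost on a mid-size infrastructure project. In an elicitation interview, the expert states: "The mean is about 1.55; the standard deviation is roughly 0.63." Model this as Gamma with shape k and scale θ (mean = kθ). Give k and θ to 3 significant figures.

For Gamma(k, scale θ): mean = kθ, variance = kθ², so CV = 1/√k.
CV = SD/mean = 0.63/1.55 = 0.4065, hence k = 1/CV² = 6.05.
Then θ = mean/k = 1.55/6.05 = 0.256.

k ≈ 6.05, θ ≈ 0.256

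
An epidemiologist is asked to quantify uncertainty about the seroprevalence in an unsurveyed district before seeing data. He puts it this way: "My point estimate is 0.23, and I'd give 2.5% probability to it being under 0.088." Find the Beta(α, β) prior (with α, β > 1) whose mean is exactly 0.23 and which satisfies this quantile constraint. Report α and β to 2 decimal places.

With mean 0.23 fixed, write α = 0.23s, β = 0.77s where s = α+β.
Need P(θ < 0.088) = 0.025 under Beta(0.23s, 0.77s). Normal approximation: (q−m)/√(m(1−m)/s) ≈ z_{0.025} = -1.96, so s ≈ 0.23·0.77·(-1.96)²/(0.088−0.23)² = 33.7.
At s = 33.7: P(θ<0.088) ≈ 0.009. Adjusting to match 0.025 gives s ≈ 23.69.
So α = 0.23·23.69 ≈ 5.45, β = 0.77·23.69 ≈ 18.24.

α ≈ 5.45, β ≈ 18.24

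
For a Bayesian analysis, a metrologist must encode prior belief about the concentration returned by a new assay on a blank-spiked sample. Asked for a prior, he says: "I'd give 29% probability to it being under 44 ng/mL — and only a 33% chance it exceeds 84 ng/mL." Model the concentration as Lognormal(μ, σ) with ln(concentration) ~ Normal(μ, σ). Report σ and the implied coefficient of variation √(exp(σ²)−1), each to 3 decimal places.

If T ~ Lognormal(μ,σ) then ln T ~ Normal(μ,σ), so the p-quantile of ln T is μ + z_p·σ.
ln(44) = 3.784 and ln(84) = 4.431; z_{0.29} = -0.5534, z_{0.67} = 0.4399.
σ = (4.431 − 3.784)/(0.4399 − (-0.5534)) = 0.651.
μ = 3.784 − (-0.5534)·0.651 = 4.144.
CV = √(exp(σ²)−1) = √(exp(0.4238)−1) = 0.726.

σ ≈ 0.651, CV ≈ 0.726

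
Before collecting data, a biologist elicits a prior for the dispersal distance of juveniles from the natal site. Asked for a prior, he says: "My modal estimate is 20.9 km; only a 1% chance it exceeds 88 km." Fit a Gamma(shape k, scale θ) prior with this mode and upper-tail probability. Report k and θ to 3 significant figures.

k ≈ 2.99, θ ≈ 10.5

Gamma(k,θ) with k>1 has mode (k−1)θ, so θ = 20.9/(k−1).
Need P(X < 88) = 0.99 with θ tied to k this way. Start at k = 2, θ = 20.9: P(X<88) ≈ 0.923.
Too low — raise k to concentrate. Iterating converges to k ≈ 2.99.
Then θ = 20.9/(2.99−1) ≈ 10.5.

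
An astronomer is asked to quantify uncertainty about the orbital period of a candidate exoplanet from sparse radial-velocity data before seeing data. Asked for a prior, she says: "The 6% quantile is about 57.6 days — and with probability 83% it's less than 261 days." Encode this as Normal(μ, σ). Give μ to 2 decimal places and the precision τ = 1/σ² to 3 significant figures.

For Normal(μ,σ), the p-quantile is μ + z_p·σ. Here z_{0.06} = -1.555, z_{0.83} = 0.9542.
So 57.6 = μ − 1.555σ and 261 = μ + 0.9542σ.
Subtracting: σ = (261 − 57.6)/(0.9542 − (-1.555)) = 81.07.
Then μ = 57.6 − (-1.555)·81.07 = 183.65.
Precision τ = 1/σ² = 1/81.07² = 0.000152.

μ = 183.65, τ = 0.000152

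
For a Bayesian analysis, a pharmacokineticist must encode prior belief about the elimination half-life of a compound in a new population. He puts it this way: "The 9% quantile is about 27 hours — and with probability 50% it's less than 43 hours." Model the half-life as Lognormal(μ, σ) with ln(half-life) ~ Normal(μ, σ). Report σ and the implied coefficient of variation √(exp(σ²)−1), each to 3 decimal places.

If T ~ Lognormal(μ,σ) then ln T ~ Normal(μ,σ), so the p-quantile of ln T is μ + z_p·σ.
ln(27) = 3.296 and ln(43) = 3.761; z_{0.09} = -1.341, z_{0.5} = 0.
σ = (3.761 − 3.296)/(0 − (-1.341)) = 0.347.
μ = 3.296 − (-1.341)·0.347 = 3.761.
CV = √(exp(σ²)−1) = √(exp(0.1205)−1) = 0.358.

σ ≈ 0.347, CV ≈ 0.358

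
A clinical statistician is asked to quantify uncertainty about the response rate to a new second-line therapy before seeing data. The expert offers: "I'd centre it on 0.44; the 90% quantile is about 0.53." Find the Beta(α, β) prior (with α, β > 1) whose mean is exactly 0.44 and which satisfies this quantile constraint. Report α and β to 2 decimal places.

With mean 0.44 fixed, write α = 0.44s, β = 0.56s where s = α+β.
Need P(θ < 0.53) = 0.9 under Beta(0.44s, 0.56s). Normal approximation: (q−m)/√(m(1−m)/s) ≈ z_{0.9} = 1.28, so s ≈ 0.44·0.56·(1.28)²/(0.53−0.44)² = 50.0.
At s = 50.0: P(θ<0.53) ≈ 0.899. Adjusting to match 0.9 gives s ≈ 50.20.
So α = 0.44·50.20 ≈ 22.09, β = 0.56·50.20 ≈ 28.11.

α ≈ 22.09, β ≈ 28.11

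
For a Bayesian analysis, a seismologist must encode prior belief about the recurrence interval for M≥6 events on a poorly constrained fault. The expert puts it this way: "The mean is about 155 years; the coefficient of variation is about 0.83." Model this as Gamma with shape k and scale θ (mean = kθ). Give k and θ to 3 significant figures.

For Gamma(k, scale θ): mean = kθ, variance = kθ², so CV = 1/√k.
CV = 0.83, hence k = 1/CV² = 1.45.
Then θ = mean/k = 155/1.45 = 107.

k ≈ 1.45, θ ≈ 107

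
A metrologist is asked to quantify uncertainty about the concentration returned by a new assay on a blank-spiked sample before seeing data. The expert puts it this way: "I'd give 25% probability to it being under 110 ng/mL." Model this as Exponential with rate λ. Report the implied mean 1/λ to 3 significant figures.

mean ≈ 382 ng/mL

P(T < 110.0) = 1 − e^(−λ·110.0) = 0.25, so λ = −ln(1−0.25)/110.0 = −ln(0.75)/110.0 = 0.00262.
Mean = 1/λ = 382 ng/mL.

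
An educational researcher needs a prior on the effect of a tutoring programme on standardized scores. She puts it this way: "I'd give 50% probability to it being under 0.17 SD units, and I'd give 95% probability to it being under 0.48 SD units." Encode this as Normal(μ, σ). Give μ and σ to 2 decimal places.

The p-quantile of Normal(μ,σ) is μ + z_p·σ, with z_{0.5} = 0 and z_{0.95} = 1.645.
Eliminate σ: μ = (z₂·x₁ − z₁·x₂)/(z₂ − z₁) = (1.645·0.17 − (0)·0.48)/1.645 = 0.17.
Then σ = (x₂ − x₁)/(z₂ − z₁) = (0.48 − 0.17)/1.645 = 0.19.

μ = 0.17, σ = 0.19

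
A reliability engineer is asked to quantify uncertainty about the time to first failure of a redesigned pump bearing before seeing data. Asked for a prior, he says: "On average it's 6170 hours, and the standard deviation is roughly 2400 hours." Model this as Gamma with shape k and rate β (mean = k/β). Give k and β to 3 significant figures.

For Gamma(k, rate β): mean = k/β, variance = k/β², so CV = 1/√k.
CV = SD/mean = 2400/6170 = 0.389, hence k = 1/CV² = 6.61.
Then β = k/mean = 6.61/6170 = 0.00107.

k ≈ 6.61, β ≈ 0.00107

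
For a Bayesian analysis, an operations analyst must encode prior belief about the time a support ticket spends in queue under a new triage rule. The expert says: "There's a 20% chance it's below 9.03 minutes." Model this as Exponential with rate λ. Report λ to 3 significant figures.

P(T < 9.03) = 1 − e^(−λ·9.03) = 0.2, so λ = −ln(1−0.2)/9.03 = −ln(0.8)/9.03 = 0.0247.

λ ≈ 0.0247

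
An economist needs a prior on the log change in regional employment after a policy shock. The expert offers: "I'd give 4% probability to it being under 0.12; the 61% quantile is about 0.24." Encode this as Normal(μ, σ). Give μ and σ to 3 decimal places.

μ = 0.223, σ = 0.059

The p-quantile of Normal(μ,σ) is μ + z_p·σ, with z_{0.04} = -1.751 and z_{0.61} = 0.2793.
Eliminate σ: μ = (z₂·x₁ − z₁·x₂)/(z₂ − z₁) = (0.2793·0.12 − (-1.751)·0.24)/2.03 = 0.223.
Then σ = (x₂ − x₁)/(z₂ − z₁) = (0.24 − 0.12)/2.03 = 0.059.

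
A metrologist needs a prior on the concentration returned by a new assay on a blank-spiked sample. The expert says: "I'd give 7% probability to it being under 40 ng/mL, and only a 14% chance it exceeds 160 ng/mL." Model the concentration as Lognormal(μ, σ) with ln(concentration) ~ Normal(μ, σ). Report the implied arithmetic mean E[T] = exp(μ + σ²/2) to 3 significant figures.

E[T] ≈ 103 ng/mL

If T ~ Lognormal(μ,σ) then ln T ~ Normal(μ,σ), so the p-quantile of ln T is μ + z_p·σ.
ln(40) = 3.689 and ln(160) = 5.075; z_{0.07} = -1.476, z_{0.86} = 1.08.
σ = (5.075 − 3.689)/(1.08 − (-1.476)) = 0.542.
μ = 3.689 − (-1.476)·0.542 = 4.489.
E[T] = exp(μ + σ²/2) = exp(4.489 + 0.1471) = 103 ng/mL.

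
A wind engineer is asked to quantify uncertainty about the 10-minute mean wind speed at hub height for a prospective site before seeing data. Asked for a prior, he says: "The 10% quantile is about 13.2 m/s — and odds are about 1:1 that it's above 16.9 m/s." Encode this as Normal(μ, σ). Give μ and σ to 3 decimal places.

μ = 16.900, σ = 2.887

The p-quantile of Normal(μ,σ) is μ + z_p·σ, with z_{0.1} = -1.282 and z_{0.5} = 0.
Eliminate σ: μ = (z₂·x₁ − z₁·x₂)/(z₂ − z₁) = (0·13.2 − (-1.282)·16.9)/1.282 = 16.900.
Then σ = (x₂ − x₁)/(z₂ − z₁) = (16.9 − 13.2)/1.282 = 2.887.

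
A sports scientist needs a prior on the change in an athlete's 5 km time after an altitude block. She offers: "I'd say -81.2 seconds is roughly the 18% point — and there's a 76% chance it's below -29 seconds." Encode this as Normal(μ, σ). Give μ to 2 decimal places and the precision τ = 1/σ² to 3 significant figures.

μ = -51.74, τ = 0.000965

The p-quantile of Normal(μ,σ) is μ + z_p·σ, with z_{0.18} = -0.9154 and z_{0.76} = 0.7063.
Eliminate σ: μ = (z₂·x₁ − z₁·x₂)/(z₂ − z₁) = (0.7063·-81.2 − (-0.9154)·-29)/1.622 = -51.74.
Then σ = (x₂ − x₁)/(z₂ − z₁) = (-29 − -81.2)/1.622 = 32.19.
Precision τ = 1/σ² = 1/32.19² = 0.000965.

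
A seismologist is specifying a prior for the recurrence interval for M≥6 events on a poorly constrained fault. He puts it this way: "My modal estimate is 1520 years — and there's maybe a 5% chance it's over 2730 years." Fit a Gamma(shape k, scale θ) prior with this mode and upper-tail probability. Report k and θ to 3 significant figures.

Gamma(k,θ) with k>1 has mode (k−1)θ, so θ = 1520/(k−1).
Need P(X < 2730) = 0.95 with θ tied to k this way. Start at k = 2, θ = 1520: P(X<2730) ≈ 0.536.
Too low — raise k to concentrate. Iterating converges to k ≈ 9.13.
Then θ = 1520/(9.13−1) ≈ 187.

k ≈ 9.13, θ ≈ 187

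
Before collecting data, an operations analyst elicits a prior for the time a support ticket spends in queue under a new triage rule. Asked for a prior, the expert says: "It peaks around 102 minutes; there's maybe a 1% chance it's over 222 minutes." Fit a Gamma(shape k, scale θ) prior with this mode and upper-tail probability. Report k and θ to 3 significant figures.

Gamma(k,θ) with k>1 has mode (k−1)θ, so θ = 102/(k−1).
Need P(X < 222) = 0.99 with θ tied to k this way. Start at k = 2, θ = 102: P(X<222) ≈ 0.640.
Too low — raise k to concentrate. Iterating converges to k ≈ 8.99.
Then θ = 102/(8.99−1) ≈ 12.8.

k ≈ 8.99, θ ≈ 12.8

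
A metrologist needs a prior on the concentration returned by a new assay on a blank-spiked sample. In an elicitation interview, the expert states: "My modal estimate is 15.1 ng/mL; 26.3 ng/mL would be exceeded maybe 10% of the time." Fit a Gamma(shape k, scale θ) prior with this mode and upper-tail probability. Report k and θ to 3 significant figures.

k ≈ 7.16, θ ≈ 2.45

Gamma(k,θ) with k>1 has mode (k−1)θ, so θ = 15.1/(k−1).
Need P(X < 26.3) = 0.9 with θ tied to k this way. Start at k = 2, θ = 15.1: P(X<26.3) ≈ 0.520.
Too low — raise k to concentrate. Iterating converges to k ≈ 7.16.
Then θ = 15.1/(7.16−1) ≈ 2.45.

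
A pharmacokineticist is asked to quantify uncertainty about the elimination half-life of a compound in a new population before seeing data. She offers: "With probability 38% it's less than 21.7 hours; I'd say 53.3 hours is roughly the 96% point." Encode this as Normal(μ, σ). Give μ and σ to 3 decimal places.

μ = 26.395, σ = 15.368

The p-quantile of Normal(μ,σ) is μ + z_p·σ, with z_{0.38} = -0.3055 and z_{0.96} = 1.751.
Eliminate σ: μ = (z₂·x₁ − z₁·x₂)/(z₂ − z₁) = (1.751·21.7 − (-0.3055)·53.3)/2.056 = 26.395.
Then σ = (x₂ − x₁)/(z₂ − z₁) = (53.3 − 21.7)/2.056 = 15.368.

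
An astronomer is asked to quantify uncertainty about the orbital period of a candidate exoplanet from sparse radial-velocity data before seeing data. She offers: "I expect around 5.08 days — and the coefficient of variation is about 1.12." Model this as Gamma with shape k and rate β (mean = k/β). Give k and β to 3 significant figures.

k ≈ 0.797, β ≈ 0.157

For Gamma(k, rate β): mean = k/β, variance = k/β², so CV = 1/√k.
CV = 1.12, hence k = 1/CV² = 0.797.
Then β = k/mean = 0.797/5.08 = 0.157.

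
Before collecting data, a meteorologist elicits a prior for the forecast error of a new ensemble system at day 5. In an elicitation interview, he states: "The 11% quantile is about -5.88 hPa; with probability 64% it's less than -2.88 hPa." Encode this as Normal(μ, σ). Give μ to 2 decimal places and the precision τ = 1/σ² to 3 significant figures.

μ = -3.56, τ = 0.279

The p-quantile of Normal(μ,σ) is μ + z_p·σ, with z_{0.11} = -1.227 and z_{0.64} = 0.3585.
Eliminate σ: μ = (z₂·x₁ − z₁·x₂)/(z₂ − z₁) = (0.3585·-5.88 − (-1.227)·-2.88)/1.585 = -3.56.
Then σ = (x₂ − x₁)/(z₂ − z₁) = (-2.88 − -5.88)/1.585 = 1.89.
Precision τ = 1/σ² = 1/1.893² = 0.279.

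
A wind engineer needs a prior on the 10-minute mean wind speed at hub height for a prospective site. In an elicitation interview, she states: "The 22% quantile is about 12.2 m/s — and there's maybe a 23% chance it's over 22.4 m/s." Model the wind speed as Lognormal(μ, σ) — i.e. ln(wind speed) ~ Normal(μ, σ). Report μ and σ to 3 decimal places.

μ ≈ 2.812, σ ≈ 0.402

If T ~ Lognormal(μ,σ) then ln T ~ Normal(μ,σ), so the p-quantile of ln T is μ + z_p·σ.
ln(12.2) = 2.501 and ln(22.4) = 3.109; z_{0.22} = -0.7722, z_{0.77} = 0.7388.
σ = (3.109 − 2.501)/(0.7388 − (-0.7722)) = 0.402.
μ = 2.501 − (-0.7722)·0.402 = 2.812.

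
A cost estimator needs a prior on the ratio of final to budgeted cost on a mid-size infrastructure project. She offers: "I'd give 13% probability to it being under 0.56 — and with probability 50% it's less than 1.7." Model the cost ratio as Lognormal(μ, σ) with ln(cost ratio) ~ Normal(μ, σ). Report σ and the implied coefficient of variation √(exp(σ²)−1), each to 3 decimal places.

If T ~ Lognormal(μ,σ) then ln T ~ Normal(μ,σ), so the p-quantile of ln T is μ + z_p·σ.
ln(0.56) = -0.5798 and ln(1.7) = 0.5306; z_{0.13} = -1.126, z_{0.5} = 0.
σ = (0.5306 − -0.5798)/(0 − (-1.126)) = 0.986.
μ = -0.5798 − (-1.126)·0.986 = 0.531.
CV = √(exp(σ²)−1) = √(exp(0.9719)−1) = 1.282.

σ ≈ 0.986, CV ≈ 1.282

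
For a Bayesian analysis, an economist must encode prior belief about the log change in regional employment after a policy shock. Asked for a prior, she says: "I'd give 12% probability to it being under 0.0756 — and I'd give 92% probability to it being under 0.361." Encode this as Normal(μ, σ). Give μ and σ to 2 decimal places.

The p-quantile of Normal(μ,σ) is μ + z_p·σ, with z_{0.12} = -1.175 and z_{0.92} = 1.405.
Eliminate σ: μ = (z₂·x₁ − z₁·x₂)/(z₂ − z₁) = (1.405·0.0756 − (-1.175)·0.361)/2.58 = 0.21.
Then σ = (x₂ − x₁)/(z₂ − z₁) = (0.361 − 0.0756)/2.58 = 0.11.

μ = 0.21, σ = 0.11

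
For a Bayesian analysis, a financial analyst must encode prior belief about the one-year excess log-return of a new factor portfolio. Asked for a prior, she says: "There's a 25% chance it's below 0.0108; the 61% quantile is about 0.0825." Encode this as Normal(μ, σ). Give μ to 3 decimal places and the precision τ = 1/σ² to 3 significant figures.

For Normal(μ,σ), the p-quantile is μ + z_p·σ. Here z_{0.25} = -0.6745, z_{0.61} = 0.2793.
So 0.0108 = μ − 0.6745σ and 0.0825 = μ + 0.2793σ.
Subtracting: σ = (0.0825 − 0.0108)/(0.2793 − (-0.6745)) = 0.075.
Then μ = 0.0108 − (-0.6745)·0.075 = 0.062.
Precision τ = 1/σ² = 1/0.07517² = 177.

μ = 0.062, τ = 177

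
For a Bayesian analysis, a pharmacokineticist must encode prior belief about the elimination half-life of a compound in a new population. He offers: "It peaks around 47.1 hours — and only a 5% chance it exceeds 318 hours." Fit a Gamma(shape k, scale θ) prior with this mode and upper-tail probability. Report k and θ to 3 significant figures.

k ≈ 1.61, θ ≈ 77.8

Gamma(k,θ) with k>1 has mode (k−1)θ, so θ = 47.1/(k−1).
Need P(X < 318) = 0.95 with θ tied to k this way. Start at k = 2, θ = 47.1: P(X<318) ≈ 0.991.
Too high — lower k to spread out. Iterating converges to k ≈ 1.61.
Then θ = 47.1/(1.61−1) ≈ 77.8.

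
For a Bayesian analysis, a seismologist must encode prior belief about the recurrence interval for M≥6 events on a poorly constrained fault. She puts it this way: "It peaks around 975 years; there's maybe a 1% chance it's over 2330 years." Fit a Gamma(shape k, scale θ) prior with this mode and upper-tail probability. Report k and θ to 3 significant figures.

Gamma(k,θ) with k>1 has mode (k−1)θ, so θ = 975/(k−1).
Need P(X < 2330) = 0.99 with θ tied to k this way. Start at k = 2, θ = 975: P(X<2330) ≈ 0.689.
Too low — raise k to concentrate. Iterating converges to k ≈ 7.24.
Then θ = 975/(7.24−1) ≈ 156.

k ≈ 7.24, θ ≈ 156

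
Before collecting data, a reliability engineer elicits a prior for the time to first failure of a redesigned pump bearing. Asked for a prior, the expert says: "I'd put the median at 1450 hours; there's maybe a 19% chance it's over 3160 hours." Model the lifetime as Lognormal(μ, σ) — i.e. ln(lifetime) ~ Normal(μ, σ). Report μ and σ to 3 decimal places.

If T ~ Lognormal(μ,σ) then ln T ~ Normal(μ,σ), so the p-quantile of ln T is μ + z_p·σ.
ln(1450) = 7.279 and ln(3160) = 8.058; z_{0.5} = 0, z_{0.81} = 0.8779.
σ = (8.058 − 7.279)/(0.8779 − (0)) = 0.887.
μ = 7.279 − (0)·0.887 = 7.279.

μ ≈ 7.279, σ ≈ 0.887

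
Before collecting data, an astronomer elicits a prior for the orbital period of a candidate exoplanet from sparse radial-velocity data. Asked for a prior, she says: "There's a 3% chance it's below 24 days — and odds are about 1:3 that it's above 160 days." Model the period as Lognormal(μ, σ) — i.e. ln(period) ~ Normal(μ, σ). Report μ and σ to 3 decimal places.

If T ~ Lognormal(μ,σ) then ln T ~ Normal(μ,σ), so the p-quantile of ln T is μ + z_p·σ.
ln(24) = 3.178 and ln(160) = 5.075; z_{0.03} = -1.881, z_{0.75} = 0.6745.
σ = (5.075 − 3.178)/(0.6745 − (-1.881)) = 0.742.
μ = 3.178 − (-1.881)·0.742 = 4.574.

μ ≈ 4.574, σ ≈ 0.742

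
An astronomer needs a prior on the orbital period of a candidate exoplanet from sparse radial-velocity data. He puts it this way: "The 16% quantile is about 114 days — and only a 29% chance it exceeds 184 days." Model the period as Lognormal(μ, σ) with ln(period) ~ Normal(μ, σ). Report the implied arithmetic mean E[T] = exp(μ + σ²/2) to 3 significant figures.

If T ~ Lognormal(μ,σ) then ln T ~ Normal(μ,σ), so the p-quantile of ln T is μ + z_p·σ.
ln(114) = 4.736 and ln(184) = 5.215; z_{0.16} = -0.9945, z_{0.71} = 0.5534.
σ = (5.215 − 4.736)/(0.5534 − (-0.9945)) = 0.309.
μ = 4.736 − (-0.9945)·0.309 = 5.044.
E[T] = exp(μ + σ²/2) = exp(5.044 + 0.0478) = 163 days.

E[T] ≈ 163 days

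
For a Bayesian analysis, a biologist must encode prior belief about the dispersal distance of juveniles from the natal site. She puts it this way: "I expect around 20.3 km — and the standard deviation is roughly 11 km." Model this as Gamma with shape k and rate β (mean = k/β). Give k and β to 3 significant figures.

k ≈ 3.41, β ≈ 0.168

For Gamma(k, rate β): mean = k/β, variance = k/β², so CV = 1/√k.
CV = SD/mean = 11/20.3 = 0.5419, hence k = 1/CV² = 3.41.
Then β = k/mean = 3.41/20.3 = 0.168.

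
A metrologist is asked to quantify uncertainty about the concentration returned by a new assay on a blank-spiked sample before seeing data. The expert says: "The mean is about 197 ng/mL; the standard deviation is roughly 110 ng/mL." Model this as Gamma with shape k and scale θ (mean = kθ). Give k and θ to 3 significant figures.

For Gamma(k, scale θ): mean = kθ, variance = kθ², so CV = 1/√k.
CV = SD/mean = 110/197 = 0.5584, hence k = 1/CV² = 3.21.
Then θ = mean/k = 197/3.21 = 61.4.

k ≈ 3.21, θ ≈ 61.4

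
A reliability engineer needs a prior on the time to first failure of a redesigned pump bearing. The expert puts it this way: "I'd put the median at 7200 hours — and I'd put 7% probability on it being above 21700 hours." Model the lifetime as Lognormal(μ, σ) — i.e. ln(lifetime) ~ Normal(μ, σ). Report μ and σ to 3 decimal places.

If T ~ Lognormal(μ,σ) then ln T ~ Normal(μ,σ), so the p-quantile of ln T is μ + z_p·σ.
ln(7200) = 8.882 and ln(21700) = 9.985; z_{0.5} = 0, z_{0.93} = 1.476.
σ = (9.985 − 8.882)/(1.476 − (0)) = 0.748.
μ = 8.882 − (0)·0.748 = 8.882.

μ ≈ 8.882, σ ≈ 0.748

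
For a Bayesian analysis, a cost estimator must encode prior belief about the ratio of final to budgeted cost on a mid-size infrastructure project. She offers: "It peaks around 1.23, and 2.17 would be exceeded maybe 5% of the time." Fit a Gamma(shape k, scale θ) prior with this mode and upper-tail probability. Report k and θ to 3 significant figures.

k ≈ 9.65, θ ≈ 0.142

Gamma(k,θ) with k>1 has mode (k−1)θ, so θ = 1.23/(k−1).
Need P(X < 2.17) = 0.95 with θ tied to k this way. Start at k = 2, θ = 1.23: P(X<2.17) ≈ 0.526.
Too low — raise k to concentrate. Iterating converges to k ≈ 9.65.
Then θ = 1.23/(9.65−1) ≈ 0.142.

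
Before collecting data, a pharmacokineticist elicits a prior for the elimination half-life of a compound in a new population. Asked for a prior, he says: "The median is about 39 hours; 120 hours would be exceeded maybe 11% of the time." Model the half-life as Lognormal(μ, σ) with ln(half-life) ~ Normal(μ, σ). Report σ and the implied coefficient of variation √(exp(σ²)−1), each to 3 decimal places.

If T ~ Lognormal(μ,σ) then ln T ~ Normal(μ,σ), so the p-quantile of ln T is μ + z_p·σ.
ln(39) = 3.664 and ln(120) = 4.787; z_{0.5} = 0, z_{0.89} = 1.227.
σ = (4.787 − 3.664)/(1.227 − (0)) = 0.916.
μ = 3.664 − (0)·0.916 = 3.664.
CV = √(exp(σ²)−1) = √(exp(0.8397)−1) = 1.147.

σ ≈ 0.916, CV ≈ 1.147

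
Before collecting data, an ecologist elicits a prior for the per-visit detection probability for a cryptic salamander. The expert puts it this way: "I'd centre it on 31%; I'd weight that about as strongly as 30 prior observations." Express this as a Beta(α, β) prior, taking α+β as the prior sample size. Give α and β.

Under the effective-sample-size interpretation, Beta(α, β) has prior mean α/(α+β) and prior sample size α+β.
So α+β = 30 and α/(α+β) = 0.31, giving α = 0.31·30 = 9.3 and β = 30 − 9.3 = 20.7.

α = 9.3, β = 20.7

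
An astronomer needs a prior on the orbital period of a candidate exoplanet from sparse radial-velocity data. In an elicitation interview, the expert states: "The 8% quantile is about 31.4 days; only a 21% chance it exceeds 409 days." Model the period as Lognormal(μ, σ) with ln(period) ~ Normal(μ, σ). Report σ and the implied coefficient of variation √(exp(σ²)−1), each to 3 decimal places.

σ ≈ 1.161, CV ≈ 1.687

If T ~ Lognormal(μ,σ) then ln T ~ Normal(μ,σ), so the p-quantile of ln T is μ + z_p·σ.
ln(31.4) = 3.447 and ln(409) = 6.014; z_{0.08} = -1.405, z_{0.79} = 0.8064.
σ = (6.014 − 3.447)/(0.8064 − (-1.405)) = 1.161.
μ = 3.447 − (-1.405)·1.161 = 5.078.
CV = √(exp(σ²)−1) = √(exp(1.3473)−1) = 1.687.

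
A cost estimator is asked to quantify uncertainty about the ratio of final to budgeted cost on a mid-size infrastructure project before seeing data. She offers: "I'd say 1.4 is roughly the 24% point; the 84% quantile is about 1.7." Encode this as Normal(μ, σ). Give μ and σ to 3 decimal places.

μ = 1.525, σ = 0.176

For Normal(μ,σ), the p-quantile is μ + z_p·σ. Here z_{0.24} = -0.7063, z_{0.84} = 0.9945.
So 1.4 = μ − 0.7063σ and 1.7 = μ + 0.9945σ.
Subtracting: σ = (1.7 − 1.4)/(0.9945 − (-0.7063)) = 0.176.
Then μ = 1.4 − (-0.7063)·0.176 = 1.525.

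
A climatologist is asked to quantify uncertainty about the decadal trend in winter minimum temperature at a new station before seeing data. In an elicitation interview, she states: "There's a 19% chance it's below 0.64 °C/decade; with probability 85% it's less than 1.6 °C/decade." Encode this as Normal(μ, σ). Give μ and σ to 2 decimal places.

The p-quantile of Normal(μ,σ) is μ + z_p·σ, with z_{0.19} = -0.8779 and z_{0.85} = 1.036.
Eliminate σ: μ = (z₂·x₁ − z₁·x₂)/(z₂ − z₁) = (1.036·0.64 − (-0.8779)·1.6)/1.914 = 1.08.
Then σ = (x₂ − x₁)/(z₂ − z₁) = (1.6 − 0.64)/1.914 = 0.50.

μ = 1.08, σ = 0.50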